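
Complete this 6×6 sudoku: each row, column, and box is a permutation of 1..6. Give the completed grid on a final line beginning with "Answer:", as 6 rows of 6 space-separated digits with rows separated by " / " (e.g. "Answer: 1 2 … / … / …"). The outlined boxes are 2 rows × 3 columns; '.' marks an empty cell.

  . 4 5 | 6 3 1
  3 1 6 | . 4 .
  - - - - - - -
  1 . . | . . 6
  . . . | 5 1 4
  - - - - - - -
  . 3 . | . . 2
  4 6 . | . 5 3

Step 1. [r4c2∈{2}] r4c2's peers cover all but 2, so r4c2=2.
Step 2. [r6c4∈{1}] nothing but 1 survives at r6c4. So r6c4=1.
Step 3. [r3c4∈{2,3}] r3c4 is the only open cell in col 4 admitting 3 ⇒ r3c4=3.
Step 4. [r3c5∈{2}] nothing but 2 survives at r3c5 ⇒ r3c5=2.
Step 5. [r5c1∈{5}] r5c1's peers cover all but 5. So r5c1=5.
Step 6. [r3c3∈{4}] only 4 remains possible at r3c3, so r3c3=4.
Step 7. [r6c3∈{2}] nothing but 2 survives at r6c3 ⇒ r6c3=2.
Step 8. [r1c1∈{2}] r1c1 is down to just 2 ⇒ r1c1=2.
Step 9. [r4c1∈{6}] r4c1 has the single candidate 6, so r4c1=6.
Step 10. [r5c4∈{4}] r5c4 has the single candidate 4 ⇒ r5c4=4.
Step 11. [r2c6∈{5}] r2c6 is down to just 5. So r2c6=5.
Step 12. [r5c3∈{1}] r5c3 is down to just 1. So r5c3=1.
Step 13. [r2c4∈{2}] r2c4 is down to just 2 ⇒ r2c4=2.
Step 14. [r3c2∈{5}] r3c2 has the single candidate 5, so r3c2=5.
Step 15. [r5c5∈{6}] nothing but 6 survives at r5c5 ⇒ r5c5=6.
Step 16. [r4c3∈{3}] r4c3 is down to just 3, so r4c3=3.

Answer: 2 4 5 6 3 1 / 3 1 6 2 4 5 / 1 5 4 3 2 6 / 6 2 3 5 1 4 / 5 3 1 4 6 2 / 4 6 2 1 5 3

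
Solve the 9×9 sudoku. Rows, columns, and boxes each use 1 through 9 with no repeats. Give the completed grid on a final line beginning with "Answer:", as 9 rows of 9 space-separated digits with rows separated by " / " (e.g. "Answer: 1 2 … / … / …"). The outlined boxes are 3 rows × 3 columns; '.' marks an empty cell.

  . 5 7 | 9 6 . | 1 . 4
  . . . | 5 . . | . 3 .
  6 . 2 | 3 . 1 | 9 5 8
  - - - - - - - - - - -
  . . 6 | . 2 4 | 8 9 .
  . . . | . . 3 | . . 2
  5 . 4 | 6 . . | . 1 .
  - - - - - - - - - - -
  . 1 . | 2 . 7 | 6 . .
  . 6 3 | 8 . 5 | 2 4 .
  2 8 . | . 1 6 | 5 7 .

Step 1. [r9c3∈{9}] nothing but 9 survives at r9c3 ⇒ r9c3=9.
Step 2. [r6c6∈{8,9}] col 6 places 9 nowhere but r6c6. So r6c6=9.
Step 3. [r6c7∈{3,7}] in col 7, 3 fits only at r6c7. So r6c7=3.
Step 4. [r6c9∈{7}] nothing but 7 survives at r6c9. So r6c9=7.
Step 5. [r3c5∈{4,7}] row 3 places 7 nowhere but r3c5. So r3c5=7.
Step 6. [r2c5∈{4,8}] 4 has one home in box 2: r2c5. So r2c5=4.
Step 7. [r8c1∈{7}] only 7 remains possible at r8c1. So r8c1=7.
Step 8. [r1c1∈{3,8}] 3 has one home in row 1: r1c1. So r1c1=3.
Step 9. [r4c1∈{1}] r4c1 has the single candidate 1. So r4c1=1.
Step 10. [r5c3∈{8}] nothing but 8 survives at r5c3 ⇒ r5c3=8.
Step 11. [r2c1∈{8,9}] r2c1 is the only open cell in col 1 admitting 8. So r2c1=8.
Step 12. [r4c4∈{7}] r4c4 is down to just 7. So r4c4=7.
Step 13. [r8c5∈{9}] r8c5 is down to just 9. So r8c5=9.
Step 14. [r7c5∈{3}] r7c5 has the single candidate 3, so r7c5=3.
Step 15. [r5c1∈{9}] only 9 remains possible at r5c1, so r5c1=9.
Step 16. [r2c6∈{2}] r2c6 is down to just 2. So r2c6=2.
Step 17. [r5c7∈{4}] r5c7 has the single candidate 4, so r5c7=4.
Step 18. [r7c1∈{4}] nothing but 4 survives at r7c1, so r7c1=4.
Step 19. [r1c8∈{2}] nothing but 2 survives at r1c8 ⇒ r1c8=2.
Step 20. [r3c2∈{4}] r3c2 is down to just 4 ⇒ r3c2=4.
Step 21. [r8c9∈{1}] nothing but 1 survives at r8c9 ⇒ r8c9=1.
Step 22. [r2c2∈{9}] r2c2's peers cover all but 9 ⇒ r2c2=9.
Step 23. [r2c3∈{1}] r2c3's peers cover all but 1, so r2c3=1.
Step 24. [r1c6∈{8}] r1c6 is down to just 8, so r1c6=8.
Step 25. [r4c9∈{5}] r4c9's peers cover all but 5 ⇒ r4c9=5.
Step 26. [r6c5∈{8}] r6c5 is down to just 8. So r6c5=8.
Step 27. [r6c2∈{2}] r6c2's peers cover all but 2 ⇒ r6c2=2.
Step 28. [r5c2∈{7}] r5c2 is down to just 7, so r5c2=7.
Step 29. [r2c7∈{7}] r2c7 has the single candidate 7, so r2c7=7.
Step 30. [r5c4∈{1}] only 1 remains possible at r5c4, so r5c4=1.
Step 31. [r7c9∈{9}] only 9 remains possible at r7c9, so r7c9=9.
Step 32. [r7c3∈{5}] r7c3's peers cover all but 5. So r7c3=5.
Step 33. [r7c8∈{8}] r7c8 is down to just 8, so r7c8=8.
Step 34. [r9c4∈{4}] nothing but 4 survives at r9c4 ⇒ r9c4=4.
Step 35. [r2c9∈{6}] r2c9 has the single candidate 6, so r2c9=6.
Step 36. [r5c5∈{5}] only 5 remains possible at r5c5. So r5c5=5.
Step 37. [r9c9∈{3}] r9c9 is down to just 3, so r9c9=3.
Step 38. [r4c2∈{3}] only 3 remains possible at r4c2 ⇒ r4c2=3.
Step 39. [r5c8∈{6}] r5c8's peers cover all but 6, so r5c8=6.

Answer: 3 5 7 9 6 8 1 2 4 / 8 9 1 5 4 2 7 3 6 / 6 4 2 3 7 1 9 5 8 / 1 3 6 7 2 4 8 9 5 / 9 7 8 1 5 3 4 6 2 / 5 2 4 6 8 9 3 1 7 / 4 1 5 2 3 7 6 8 9 / 7 6 3 8 9 5 2 4 1 / 2 8 9 4 1 6 5 7 3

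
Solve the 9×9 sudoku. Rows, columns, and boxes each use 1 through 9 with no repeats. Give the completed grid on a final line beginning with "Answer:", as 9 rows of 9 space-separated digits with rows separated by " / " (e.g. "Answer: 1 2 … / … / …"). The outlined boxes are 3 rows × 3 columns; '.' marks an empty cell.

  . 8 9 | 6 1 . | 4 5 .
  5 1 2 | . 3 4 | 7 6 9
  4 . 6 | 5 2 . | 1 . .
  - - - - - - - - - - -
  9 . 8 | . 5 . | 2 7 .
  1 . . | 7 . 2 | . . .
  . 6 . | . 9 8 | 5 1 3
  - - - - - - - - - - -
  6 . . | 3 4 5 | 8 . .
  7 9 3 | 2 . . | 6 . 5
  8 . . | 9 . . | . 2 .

Step 1. [r5c2∈{3,4,5}] in row 5, 3 fits only at r5c2 ⇒ r5c2=3.
Step 2. [r4c2∈{4}] r4c2's peers cover all but 4, so r4c2=4.
Step 3. [r9c3∈{1,4,5}] 4 has one home in col 3: r9c3. So r9c3=4.
Step 4. [r5c5∈{6}] nothing but 6 survives at r5c5, so r5c5=6.
Step 5. [r5c9∈{4,8}] in col 9, 4 fits only at r5c9 ⇒ r5c9=4.
Step 6. [r9c6∈{1,6,7}] in row 9, 6 fits only at r9c6 ⇒ r9c6=6.
Step 7. [r9c9∈{1,7}] row 9 places 1 nowhere but r9c9. So r9c9=1.
Step 8. [r5c8∈{8,9}] row 5 places 8 nowhere but r5c8, so r5c8=8.
Step 9. [r1c6∈{7}] only 7 remains possible at r1c6 ⇒ r1c6=7.
Step 10. [r4c4∈{1}] r4c4's peers cover all but 1 ⇒ r4c4=1.
Step 11. [r7c3∈{1}] r7c3 has the single candidate 1. So r7c3=1.
Step 12. [r8c8∈{4}] r8c8 is down to just 4. So r8c8=4.
Step 13. [r1c9∈{2}] r1c9's peers cover all but 2 ⇒ r1c9=2.
Step 14. [r4c9∈{6}] r4c9 is down to just 6, so r4c9=6.
Step 15. [r5c3∈{5}] r5c3 has the single candidate 5 ⇒ r5c3=5.
Step 16. [r8c5∈{8}] r8c5 is down to just 8. So r8c5=8.
Step 17. [r3c6∈{9}] nothing but 9 survives at r3c6 ⇒ r3c6=9.
Step 18. [r9c2∈{5}] r9c2 has the single candidate 5, so r9c2=5.
Step 19. [r3c8∈{3}] nothing but 3 survives at r3c8 ⇒ r3c8=3.
Step 20. [r6c3∈{7}] nothing but 7 survives at r6c3, so r6c3=7.
Step 21. [r4c6∈{3}] r4c6 has the single candidate 3. So r4c6=3.
Step 22. [r2c4∈{8}] nothing but 8 survives at r2c4 ⇒ r2c4=8.
Step 23. [r9c7∈{3}] r9c7 is down to just 3. So r9c7=3.
Step 24. [r7c9∈{7}] r7c9 has the single candidate 7, so r7c9=7.
Step 25. [r9c5∈{7}] nothing but 7 survives at r9c5, so r9c5=7.
Step 26. [r7c8∈{9}] r7c8's peers cover all but 9, so r7c8=9.
Step 27. [r6c1∈{2}] only 2 remains possible at r6c1. So r6c1=2.
Step 28. [r5c7∈{9}] nothing but 9 survives at r5c7, so r5c7=9.
Step 29. [r3c9∈{8}] r3c9's peers cover all but 8. So r3c9=8.
Step 30. [r3c2∈{7}] r3c2's peers cover all but 7, so r3c2=7.
Step 31. [r1c1∈{3}] only 3 remains possible at r1c1, so r1c1=3.
Step 32. [r8c6∈{1}] r8c6's peers cover all but 1 ⇒ r8c6=1.
Step 33. [r7c2∈{2}] only 2 remains possible at r7c2 ⇒ r7c2=2.
Step 34. [r6c4∈{4}] nothing but 4 survives at r6c4, so r6c4=4.

Answer: 3 8 9 6 1 7 4 5 2 / 5 1 2 8 3 4 7 6 9 / 4 7 6 5 2 9 1 3 8 / 9 4 8 1 5 3 2 7 6 / 1 3 5 7 6 2 9 8 4 / 2 6 7 4 9 8 5 1 3 / 6 2 1 3 4 5 8 9 7 / 7 9 3 2 8 1 6 4 5 / 8 5 4 9 7 6 3 2 1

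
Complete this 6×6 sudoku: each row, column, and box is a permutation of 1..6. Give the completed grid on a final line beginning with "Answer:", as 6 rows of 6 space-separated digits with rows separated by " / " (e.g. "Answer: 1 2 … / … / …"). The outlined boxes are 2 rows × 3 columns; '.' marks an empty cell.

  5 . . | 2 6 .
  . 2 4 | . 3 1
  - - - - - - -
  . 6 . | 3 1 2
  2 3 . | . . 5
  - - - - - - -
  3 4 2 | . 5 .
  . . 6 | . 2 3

Step 1. [r6c1∈{1}] only 1 remains possible at r6c1 ⇒ r6c1=1.
Step 2. [r4c4∈{4,6}] 6 has one home in row 4: r4c4. So r4c4=6.
Step 3. [r4c3∈{1}] r4c3 is down to just 1 ⇒ r4c3=1.
Step 4. [r3c1∈{4}] r3c1 is down to just 4, so r3c1=4.
Step 5. [r5c6∈{6}] only 6 remains possible at r5c6. So r5c6=6.
Step 6. [r6c2∈{5}] only 5 remains possible at r6c2, so r6c2=5.
Step 7. [r5c4∈{1}] r5c4 is down to just 1 ⇒ r5c4=1.
Step 8. [r2c4∈{5}] only 5 remains possible at r2c4, so r2c4=5.
Step 9. [r1c6∈{4}] r1c6 has the single candidate 4, so r1c6=4.
Step 10. [r3c3∈{5}] r3c3's peers cover all but 5. So r3c3=5.
Step 11. [r1c3∈{3}] r1c3 has the single candidate 3 ⇒ r1c3=3.
Step 12. [r6c4∈{4}] nothing but 4 survives at r6c4. So r6c4=4.
Step 13. [r4c5∈{4}] r4c5 has the single candidate 4. So r4c5=4.
Step 14. [r1c2∈{1}] only 1 remains possible at r1c2 ⇒ r1c2=1.
Step 15. [r2c1∈{6}] nothing but 6 survives at r2c1, so r2c1=6.

Answer: 5 1 3 2 6 4 / 6 2 4 5 3 1 / 4 6 5 3 1 2 / 2 3 1 6 4 5 / 3 4 2 1 5 6 / 1 5 6 4 2 3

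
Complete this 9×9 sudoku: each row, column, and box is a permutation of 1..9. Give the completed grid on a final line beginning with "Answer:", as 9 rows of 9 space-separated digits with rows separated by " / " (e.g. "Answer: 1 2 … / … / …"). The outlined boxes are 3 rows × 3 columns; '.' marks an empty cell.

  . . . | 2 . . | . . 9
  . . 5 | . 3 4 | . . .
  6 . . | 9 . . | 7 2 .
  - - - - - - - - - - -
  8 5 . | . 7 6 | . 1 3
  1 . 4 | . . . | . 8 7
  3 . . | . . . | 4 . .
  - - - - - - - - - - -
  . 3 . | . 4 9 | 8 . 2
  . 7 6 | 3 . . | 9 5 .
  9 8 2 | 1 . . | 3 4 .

Step 1. [r5c4∈{5}] only 5 remains possible at r5c4, so r5c4=5.
Step 2. [r2c8∈{6}] r2c8 is down to just 6 ⇒ r2c8=6.
Step 3. [r1c7∈{1,5}] r1c7 is the only open cell in col 7 admitting 5. So r1c7=5.
Step 4. [r2c2∈{1,2,9}] across row 2, 9 lands solely at r2c2. So r2c2=9.
Step 5. [r3c9∈{1,4,8}] 4 has one home in col 9: r3c9 ⇒ r3c9=4.
Step 6. [r3c2∈{1}] r3c2 is down to just 1. So r3c2=1.
Step 7. [r9c6∈{5,7}] across row 9, 7 lands solely at r9c6. So r9c6=7.
Step 8. [r5c7∈{2,6}] r5c7 is the only open cell in col 7 admitting 6. So r5c7=6.
Step 9. [r6c4∈{8}] only 8 remains possible at r6c4, so r6c4=8.
Step 10. [r5c2∈{2}] r5c2's peers cover all but 2, so r5c2=2.
Step 11. [r1c5∈{1,6,8}] in row 1, 6 fits only at r1c5, so r1c5=6.
Step 12. [r6c5∈{1,2,9}] col 5 places 1 nowhere but r6c5 ⇒ r6c5=1.
Step 13. [r6c3∈{7,9}] across row 6, 7 lands solely at r6c3, so r6c3=7.
Step 14. [r8c5∈{2,8}] in col 5, 2 fits only at r8c5 ⇒ r8c5=2.
Step 15. [r3c5∈{5,8}] col 5 places 8 nowhere but r3c5 ⇒ r3c5=8.
Step 16. [r1c1∈{4,7}] 7 has one home in row 1: r1c1 ⇒ r1c1=7.
Step 17. [r1c8∈{3}] r1c8's peers cover all but 3 ⇒ r1c8=3.
Step 18. [r2c9∈{1,8}] r2c9 is the only open cell in row 2 admitting 8, so r2c9=8.
Step 19. [r6c6∈{2}] r6c6's peers cover all but 2. So r6c6=2.
Step 20. [r3c6∈{5}] only 5 remains possible at r3c6. So r3c6=5.
Step 21. [r4c3∈{9}] r4c3 is down to just 9 ⇒ r4c3=9.
Step 22. [r8c1∈{4}] only 4 remains possible at r8c1 ⇒ r8c1=4.
Step 23. [r6c9∈{5}] r6c9's peers cover all but 5, so r6c9=5.
Step 24. [r6c8∈{9}] r6c8 has the single candidate 9. So r6c8=9.
Step 25. [r7c8∈{7}] r7c8's peers cover all but 7, so r7c8=7.
Step 26. [r1c6∈{1}] nothing but 1 survives at r1c6 ⇒ r1c6=1.
Step 27. [r4c4∈{4}] r4c4 is down to just 4 ⇒ r4c4=4.
Step 28. [r6c2∈{6}] only 6 remains possible at r6c2. So r6c2=6.
Step 29. [r3c3∈{3}] nothing but 3 survives at r3c3. So r3c3=3.
Step 30. [r8c9∈{1}] r8c9 is down to just 1. So r8c9=1.
Step 31. [r7c4∈{6}] r7c4 has the single candidate 6 ⇒ r7c4=6.
Step 32. [r2c1∈{2}] r2c1 has the single candidate 2, so r2c1=2.
Step 33. [r9c5∈{5}] nothing but 5 survives at r9c5 ⇒ r9c5=5.
Step 34. [r8c6∈{8}] r8c6 has the single candidate 8. So r8c6=8.
Step 35. [r5c6∈{3}] r5c6's peers cover all but 3 ⇒ r5c6=3.
Step 36. [r7c1∈{5}] nothing but 5 survives at r7c1 ⇒ r7c1=5.
Step 37. [r5c5∈{9}] r5c5's peers cover all but 9, so r5c5=9.
Step 38. [r9c9∈{6}] r9c9's peers cover all but 6, so r9c9=6.
Step 39. [r2c7∈{1}] r2c7 is down to just 1 ⇒ r2c7=1.
Step 40. [r2c4∈{7}] only 7 remains possible at r2c4. So r2c4=7.
Step 41. [r4c7∈{2}] r4c7 has the single candidate 2 ⇒ r4c7=2.
Step 42. [r1c3∈{8}] r1c3 is down to just 8. So r1c3=8.
Step 43. [r7c3∈{1}] r7c3's peers cover all but 1. So r7c3=1.
Step 44. [r1c2∈{4}] r1c2's peers cover all but 4, so r1c2=4.

Answer: 7 4 8 2 6 1 5 3 9 / 2 9 5 7 3 4 1 6 8 / 6 1 3 9 8 5 7 2 4 / 8 5 9 4 7 6 2 1 3 / 1 2 4 5 9 3 6 8 7 / 3 6 7 8 1 2 4 9 5 / 5 3 1 6 4 9 8 7 2 / 4 7 6 3 2 8 9 5 1 / 9 8 2 1 5 7 3 4 6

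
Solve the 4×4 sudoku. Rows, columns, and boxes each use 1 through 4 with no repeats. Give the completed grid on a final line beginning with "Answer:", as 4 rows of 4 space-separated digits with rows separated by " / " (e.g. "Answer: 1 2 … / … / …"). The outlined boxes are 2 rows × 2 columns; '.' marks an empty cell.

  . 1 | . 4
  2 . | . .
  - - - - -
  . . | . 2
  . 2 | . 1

Step 1. [r1c1∈{3}] r1c1 has the single candidate 3. So r1c1=3.
Step 2. [r4c1∈{4}] only 4 remains possible at r4c1. So r4c1=4.
Step 3. [r4c3∈{3}] nothing but 3 survives at r4c3 ⇒ r4c3=3.
Step 4. [r1c3∈{2}] nothing but 2 survives at r1c3, so r1c3=2.
Step 5. [r2c4∈{3}] r2c4 has the single candidate 3, so r2c4=3.
Step 6. [r3c2∈{3}] r3c2's peers cover all but 3, so r3c2=3.
Step 7. [r2c2∈{4}] r2c2 is down to just 4 ⇒ r2c2=4.
Step 8. [r2c3∈{1}] only 1 remains possible at r2c3 ⇒ r2c3=1.
Step 9. [r3c3∈{4}] r3c3's peers cover all but 4, so r3c3=4.
Step 10. [r3c1∈{1}] r3c1 has the single candidate 1, so r3c1=1.

Answer: 3 1 2 4 / 2 4 1 3 / 1 3 4 2 / 4 2 3 1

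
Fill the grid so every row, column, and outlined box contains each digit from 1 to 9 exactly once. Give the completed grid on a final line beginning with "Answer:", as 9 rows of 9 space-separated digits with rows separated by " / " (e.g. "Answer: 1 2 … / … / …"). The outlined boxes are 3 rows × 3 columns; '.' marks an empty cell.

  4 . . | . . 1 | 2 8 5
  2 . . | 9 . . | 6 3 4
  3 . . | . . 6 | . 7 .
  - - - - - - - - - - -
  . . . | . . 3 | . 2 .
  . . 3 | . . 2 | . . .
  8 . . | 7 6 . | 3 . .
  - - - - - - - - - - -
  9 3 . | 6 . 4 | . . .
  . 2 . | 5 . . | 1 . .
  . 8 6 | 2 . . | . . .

Step 1. [r8c1∈{7}] r8c1 is down to just 7, so r8c1=7.
Step 2. [r3c9∈{1,9}] 1 has one home in box 3: r3c9 ⇒ r3c9=1.
Step 3. [r6c9∈{9}] only 9 remains possible at r6c9 ⇒ r6c9=9.
Step 4. [r7c8∈{5}] only 5 remains possible at r7c8 ⇒ r7c8=5.
Step 5. [r6c6∈{5}] only 5 remains possible at r6c6 ⇒ r6c6=5.
Step 6. [r7c3∈{1}] only 1 remains possible at r7c3, so r7c3=1.
Step 7. [r9c5∈{1,3,7,9}] in row 9, 1 fits only at r9c5. So r9c5=1.
Step 8. [r2c2∈{1,5,7}] 1 has one home in row 2: r2c2. So r2c2=1.
Step 9. [r6c2∈{4}] r6c2 has the single candidate 4 ⇒ r6c2=4.
Step 10. [r1c2∈{6,7,9}] in row 1, 6 fits only at r1c2. So r1c2=6.
Step 11. [r8c5∈{3,8,9}] r8c5 is the only open cell in box 8 admitting 3. So r8c5=3.
Step 12. [r1c3∈{7,9}] 9 has one home in row 1: r1c3. So r1c3=9.
Step 13. [r2c3∈{5,7,8}] 7 has one home in box 1: r2c3, so r2c3=7.
Step 14. [r4c3∈{5}] r4c3 is down to just 5, so r4c3=5.
Step 15. [r9c6∈{7,9}] 7 has one home in col 6: r9c6, so r9c6=7.
Step 16. [r7c5∈{8}] r7c5 has the single candidate 8 ⇒ r7c5=8.
Step 17. [r8c9∈{6,8}] across row 8, 8 lands solely at r8c9. So r8c9=8.
Step 18. [r8c8∈{4,6,9}] 6 has one home in row 8: r8c8, so r8c8=6.
Step 19. [r7c7∈{7}] nothing but 7 survives at r7c7. So r7c7=7.
Step 20. [r9c8∈{4,9}] r9c8 is the only open cell in col 8 admitting 9 ⇒ r9c8=9.
Step 21. [r5c8∈{1,4}] col 8 places 4 nowhere but r5c8 ⇒ r5c8=4.
Step 22. [r5c5∈{9}] r5c5 is down to just 9, so r5c5=9.
Step 23. [r4c5∈{4}] r4c5's peers cover all but 4, so r4c5=4.
Step 24. [r5c2∈{7}] r5c2 has the single candidate 7. So r5c2=7.
Step 25. [r5c9∈{6}] only 6 remains possible at r5c9, so r5c9=6.
Step 26. [r4c7∈{8}] r4c7's peers cover all but 8 ⇒ r4c7=8.
Step 27. [r4c4∈{1}] r4c4 has the single candidate 1, so r4c4=1.
Step 28. [r3c3∈{8}] nothing but 8 survives at r3c3 ⇒ r3c3=8.
Step 29. [r3c5∈{2,5}] in row 3, 2 fits only at r3c5, so r3c5=2.
Step 30. [r7c9∈{2}] r7c9 has the single candidate 2, so r7c9=2.
Step 31. [r5c1∈{1}] r5c1 has the single candidate 1. So r5c1=1.
Step 32. [r3c4∈{4}] nothing but 4 survives at r3c4, so r3c4=4.
Step 33. [r6c8∈{1}] r6c8 is down to just 1. So r6c8=1.
Step 34. [r9c7∈{4}] nothing but 4 survives at r9c7, so r9c7=4.
Step 35. [r4c1∈{6}] nothing but 6 survives at r4c1, so r4c1=6.
Step 36. [r2c5∈{5}] r2c5 has the single candidate 5. So r2c5=5.
Step 37. [r9c1∈{5}] r9c1's peers cover all but 5 ⇒ r9c1=5.
Step 38. [r9c9∈{3}] only 3 remains possible at r9c9, so r9c9=3.
Step 39. [r8c6∈{9}] r8c6's peers cover all but 9. So r8c6=9.
Step 40. [r1c5∈{7}] r1c5 has the single candidate 7, so r1c5=7.
Step 41. [r3c2∈{5}] only 5 remains possible at r3c2, so r3c2=5.
Step 42. [r3c7∈{9}] r3c7's peers cover all but 9 ⇒ r3c7=9.
Step 43. [r5c4∈{8}] r5c4 is down to just 8 ⇒ r5c4=8.
Step 44. [r8c3∈{4}] r8c3 has the single candidate 4 ⇒ r8c3=4.
Step 45. [r6c3∈{2}] nothing but 2 survives at r6c3 ⇒ r6c3=2.
Step 46. [r1c4∈{3}] r1c4's peers cover all but 3. So r1c4=3.
Step 47. [r2c6∈{8}] nothing but 8 survives at r2c6, so r2c6=8.
Step 48. [r4c9∈{7}] r4c9's peers cover all but 7. So r4c9=7.
Step 49. [r4c2∈{9}] nothing but 9 survives at r4c2 ⇒ r4c2=9.
Step 50. [r5c7∈{5}] r5c7 is down to just 5, so r5c7=5.

Answer: 4 6 9 3 7 1 2 8 5 / 2 1 7 9 5 8 6 3 4 / 3 5 8 4 2 6 9 7 1 / 6 9 5 1 4 3 8 2 7 / 1 7 3 8 9 2 5 4 6 / 8 4 2 7 6 5 3 1 9 / 9 3 1 6 8 4 7 5 2 / 7 2 4 5 3 9 1 6 8 / 5 8 6 2 1 7 4 9 3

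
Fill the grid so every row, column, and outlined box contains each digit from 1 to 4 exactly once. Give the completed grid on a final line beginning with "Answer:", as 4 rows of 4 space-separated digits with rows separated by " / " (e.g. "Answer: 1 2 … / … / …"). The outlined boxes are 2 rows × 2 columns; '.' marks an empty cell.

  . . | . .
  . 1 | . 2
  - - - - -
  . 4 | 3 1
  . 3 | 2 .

Step 1. [r2c3∈{4}] only 4 remains possible at r2c3 ⇒ r2c3=4.
Step 2. [r1c1∈{2,3,4}] row 1 places 4 nowhere but r1c1 ⇒ r1c1=4.
Step 3. [r1c3∈{1}] r1c3 is down to just 1. So r1c3=1.
Step 4. [r1c2∈{2}] only 2 remains possible at r1c2. So r1c2=2.
Step 5. [r1c4∈{3}] r1c4's peers cover all but 3, so r1c4=3.
Step 6. [r3c1∈{2}] r3c1 has the single candidate 2 ⇒ r3c1=2.
Step 7. [r4c1∈{1}] r4c1's peers cover all but 1. So r4c1=1.
Step 8. [r2c1∈{3}] r2c1's peers cover all but 3, so r2c1=3.
Step 9. [r4c4∈{4}] r4c4 has the single candidate 4 ⇒ r4c4=4.

Answer: 4 2 1 3 / 3 1 4 2 / 2 4 3 1 / 1 3 2 4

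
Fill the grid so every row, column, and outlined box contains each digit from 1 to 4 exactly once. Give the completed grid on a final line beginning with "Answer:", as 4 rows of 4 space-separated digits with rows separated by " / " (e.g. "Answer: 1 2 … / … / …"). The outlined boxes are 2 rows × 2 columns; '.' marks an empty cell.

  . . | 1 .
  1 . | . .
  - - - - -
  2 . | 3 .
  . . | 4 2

Step 1. [r1c1∈{3,4}] 4 has one home in col 1: r1c1, so r1c1=4.
Step 2. [r1c4∈{3}] r1c4 is down to just 3. So r1c4=3.
Step 3. [r4c2∈{1,3}] 1 has one home in row 4: r4c2. So r4c2=1.
Step 4. [r2c3∈{2}] r2c3 has the single candidate 2 ⇒ r2c3=2.
Step 5. [r3c4∈{1}] only 1 remains possible at r3c4 ⇒ r3c4=1.
Step 6. [r2c2∈{3}] nothing but 3 survives at r2c2 ⇒ r2c2=3.
Step 7. [r2c4∈{4}] r2c4 is down to just 4, so r2c4=4.
Step 8. [r3c2∈{4}] r3c2 has the single candidate 4, so r3c2=4.
Step 9. [r1c2∈{2}] nothing but 2 survives at r1c2. So r1c2=2.
Step 10. [r4c1∈{3}] r4c1 has the single candidate 3 ⇒ r4c1=3.

Answer: 4 2 1 3 / 1 3 2 4 / 2 4 3 1 / 3 1 4 2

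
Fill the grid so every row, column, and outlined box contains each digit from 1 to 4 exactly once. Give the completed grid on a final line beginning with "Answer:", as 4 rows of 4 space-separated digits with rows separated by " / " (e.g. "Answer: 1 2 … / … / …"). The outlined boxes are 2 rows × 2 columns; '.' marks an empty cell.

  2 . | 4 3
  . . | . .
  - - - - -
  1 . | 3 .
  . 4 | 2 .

Step 1. [r2c2∈{1,3}] in col 2, 3 fits only at r2c2 ⇒ r2c2=3.
Step 2. [r4c4∈{1}] r4c4's peers cover all but 1. So r4c4=1.
Step 3. [r2c3∈{1}] r2c3 has the single candidate 1. So r2c3=1.
Step 4. [r2c1∈{4}] r2c1's peers cover all but 4 ⇒ r2c1=4.
Step 5. [r3c2∈{2}] r3c2's peers cover all but 2. So r3c2=2.
Step 6. [r3c4∈{4}] r3c4 has the single candidate 4, so r3c4=4.
Step 7. [r4c1∈{3}] r4c1's peers cover all but 3. So r4c1=3.
Step 8. [r2c4∈{2}] r2c4 has the single candidate 2. So r2c4=2.
Step 9. [r1c2∈{1}] r1c2 is down to just 1 ⇒ r1c2=1.

Answer: 2 1 4 3 / 4 3 1 2 / 1 2 3 4 / 3 4 2 1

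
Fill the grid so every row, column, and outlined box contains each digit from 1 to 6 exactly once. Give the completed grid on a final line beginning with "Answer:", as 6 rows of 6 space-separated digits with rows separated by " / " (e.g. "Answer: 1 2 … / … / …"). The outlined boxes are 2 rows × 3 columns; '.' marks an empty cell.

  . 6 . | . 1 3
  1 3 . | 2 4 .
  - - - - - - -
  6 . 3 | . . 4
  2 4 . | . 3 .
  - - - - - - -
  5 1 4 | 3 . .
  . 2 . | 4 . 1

Step 1. [r1c4∈{5}] r1c4 is down to just 5. So r1c4=5.
Step 2. [r4c6∈{5,6}] across col 6, 5 lands solely at r4c6. So r4c6=5.
Step 3. [r5c6∈{2,6}] 2 has one home in col 6: r5c6, so r5c6=2.
Step 4. [r4c3∈{1}] r4c3's peers cover all but 1. So r4c3=1.
Step 5. [r6c5∈{5,6}] across row 6, 5 lands solely at r6c5. So r6c5=5.
Step 6. [r1c1∈{4}] r1c1 is down to just 4 ⇒ r1c1=4.
Step 7. [r3c5∈{2}] nothing but 2 survives at r3c5, so r3c5=2.
Step 8. [r3c4∈{1}] only 1 remains possible at r3c4. So r3c4=1.
Step 9. [r1c3∈{2}] r1c3's peers cover all but 2. So r1c3=2.
Step 10. [r6c3∈{6}] nothing but 6 survives at r6c3. So r6c3=6.
Step 11. [r4c4∈{6}] r4c4 is down to just 6. So r4c4=6.
Step 12. [r3c2∈{5}] r3c2 is down to just 5, so r3c2=5.
Step 13. [r2c3∈{5}] nothing but 5 survives at r2c3. So r2c3=5.
Step 14. [r5c5∈{6}] only 6 remains possible at r5c5. So r5c5=6.
Step 15. [r6c1∈{3}] r6c1's peers cover all but 3 ⇒ r6c1=3.
Step 16. [r2c6∈{6}] only 6 remains possible at r2c6. So r2c6=6.

Answer: 4 6 2 5 1 3 / 1 3 5 2 4 6 / 6 5 3 1 2 4 / 2 4 1 6 3 5 / 5 1 4 3 6 2 / 3 2 6 4 5 1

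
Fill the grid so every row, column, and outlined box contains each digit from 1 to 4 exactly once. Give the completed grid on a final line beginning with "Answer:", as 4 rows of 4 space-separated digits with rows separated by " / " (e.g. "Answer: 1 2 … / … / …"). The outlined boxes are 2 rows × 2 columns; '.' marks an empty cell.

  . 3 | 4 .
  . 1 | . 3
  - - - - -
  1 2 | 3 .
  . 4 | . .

Step 1. [r2c3∈{2}] only 2 remains possible at r2c3 ⇒ r2c3=2.
Step 2. [r4c3∈{1}] r4c3 has the single candidate 1, so r4c3=1.
Step 3. [r4c4∈{2}] nothing but 2 survives at r4c4 ⇒ r4c4=2.
Step 4. [r1c4∈{1}] nothing but 1 survives at r1c4. So r1c4=1.
Step 5. [r3c4∈{4}] nothing but 4 survives at r3c4, so r3c4=4.
Step 6. [r1c1∈{2}] only 2 remains possible at r1c1, so r1c1=2.
Step 7. [r2c1∈{4}] r2c1's peers cover all but 4 ⇒ r2c1=4.
Step 8. [r4c1∈{3}] r4c1 is down to just 3, so r4c1=3.

Answer: 2 3 4 1 / 4 1 2 3 / 1 2 3 4 / 3 4 1 2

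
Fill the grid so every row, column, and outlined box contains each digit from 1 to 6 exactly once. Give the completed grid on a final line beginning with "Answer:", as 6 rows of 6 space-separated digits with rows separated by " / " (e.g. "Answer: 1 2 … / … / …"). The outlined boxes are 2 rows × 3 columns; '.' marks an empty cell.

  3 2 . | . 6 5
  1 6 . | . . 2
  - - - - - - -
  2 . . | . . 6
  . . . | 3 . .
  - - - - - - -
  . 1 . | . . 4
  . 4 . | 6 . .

Step 1. [r4c2∈{5}] r4c2 is down to just 5, so r4c2=5.
Step 2. [r4c6∈{1}] nothing but 1 survives at r4c6. So r4c6=1.
Step 3. [r2c4∈{4}] r2c4 is down to just 4 ⇒ r2c4=4.
Step 4. [r4c1∈{4,6}] across col 1, 4 lands solely at r4c1 ⇒ r4c1=4.
Step 5. [r6c1∈{5}] r6c1's peers cover all but 5. So r6c1=5.
Step 6. [r5c4∈{2,5}] across col 4, 2 lands solely at r5c4. So r5c4=2.
Step 7. [r6c6∈{3}] r6c6 has the single candidate 3. So r6c6=3.
Step 8. [r5c3∈{3,6}] 3 has one home in row 5: r5c3, so r5c3=3.
Step 9. [r5c5∈{5}] r5c5's peers cover all but 5 ⇒ r5c5=5.
Step 10. [r2c5∈{3}] r2c5's peers cover all but 3, so r2c5=3.
Step 11. [r3c3∈{1}] nothing but 1 survives at r3c3. So r3c3=1.
Step 12. [r3c5∈{4}] r3c5's peers cover all but 4 ⇒ r3c5=4.
Step 13. [r3c2∈{3}] only 3 remains possible at r3c2. So r3c2=3.
Step 14. [r4c5∈{2}] r4c5 is down to just 2. So r4c5=2.
Step 15. [r3c4∈{5}] r3c4's peers cover all but 5. So r3c4=5.
Step 16. [r1c4∈{1}] r1c4's peers cover all but 1. So r1c4=1.
Step 17. [r4c3∈{6}] r4c3 has the single candidate 6 ⇒ r4c3=6.
Step 18. [r5c1∈{6}] only 6 remains possible at r5c1. So r5c1=6.
Step 19. [r2c3∈{5}] nothing but 5 survives at r2c3. So r2c3=5.
Step 20. [r6c3∈{2}] r6c3's peers cover all but 2 ⇒ r6c3=2.
Step 21. [r1c3∈{4}] r1c3 has the single candidate 4 ⇒ r1c3=4.
Step 22. [r6c5∈{1}] r6c5 has the single candidate 1. So r6c5=1.

Answer: 3 2 4 1 6 5 / 1 6 5 4 3 2 / 2 3 1 5 4 6 / 4 5 6 3 2 1 / 6 1 3 2 5 4 / 5 4 2 6 1 3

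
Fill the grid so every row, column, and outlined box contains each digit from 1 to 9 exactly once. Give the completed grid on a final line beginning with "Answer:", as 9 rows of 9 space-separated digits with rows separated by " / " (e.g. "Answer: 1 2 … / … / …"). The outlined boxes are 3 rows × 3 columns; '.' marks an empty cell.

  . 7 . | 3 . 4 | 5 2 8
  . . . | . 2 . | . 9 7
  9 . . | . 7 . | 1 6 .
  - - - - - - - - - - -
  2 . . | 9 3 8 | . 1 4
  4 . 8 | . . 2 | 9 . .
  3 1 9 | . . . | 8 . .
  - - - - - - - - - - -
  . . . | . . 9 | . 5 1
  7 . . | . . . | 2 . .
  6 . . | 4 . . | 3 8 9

Step 1. [r3c6∈{5}] r3c6 is down to just 5. So r3c6=5.
Step 2. [r8c9∈{6}] r8c9 is down to just 6. So r8c9=6.
Step 3. [r7c4∈{2,6,7,8}] r7c4 is the only open cell in col 4 admitting 2 ⇒ r7c4=2.
Step 4. [r2c1∈{1,5,8}] across col 1, 5 lands solely at r2c1, so r2c1=5.
Step 5. [r8c2∈{3,4,5,8,9}] 9 has one home in row 8: r8c2 ⇒ r8c2=9.
Step 6. [r7c5∈{6,8}] in row 7, 6 fits only at r7c5 ⇒ r7c5=6.
Step 7. [r6c8∈{7}] only 7 remains possible at r6c8, so r6c8=7.
Step 8. [r1c3∈{1,6}] r1c3 is the only open cell in row 1 admitting 6, so r1c3=6.
Step 9. [r2c7∈{4}] only 4 remains possible at r2c7. So r2c7=4.
Step 10. [r3c4∈{8}] r3c4's peers cover all but 8 ⇒ r3c4=8.
Step 11. [r3c9∈{3}] r3c9 has the single candidate 3, so r3c9=3.
Step 12. [r5c9∈{5}] only 5 remains possible at r5c9 ⇒ r5c9=5.
Step 13. [r5c5∈{1}] r5c5 has the single candidate 1. So r5c5=1.
Step 14. [r9c5∈{5}] only 5 remains possible at r9c5 ⇒ r9c5=5.
Step 15. [r8c4∈{1}] r8c4 has the single candidate 1. So r8c4=1.
Step 16. [r6c6∈{6}] nothing but 6 survives at r6c6 ⇒ r6c6=6.
Step 17. [r8c3∈{3,4,5}] across row 8, 5 lands solely at r8c3. So r8c3=5.
Step 18. [r9c2∈{2}] r9c2's peers cover all but 2, so r9c2=2.
Step 19. [r2c2∈{3,8}] row 2 places 8 nowhere but r2c2. So r2c2=8.
Step 20. [r3c2∈{4}] r3c2's peers cover all but 4, so r3c2=4.
Step 21. [r2c3∈{1,3}] r2c3 is the only open cell in row 2 admitting 3, so r2c3=3.
Step 22. [r5c2∈{6}] r5c2 is down to just 6. So r5c2=6.
Step 23. [r4c3∈{7}] r4c3 is down to just 7 ⇒ r4c3=7.
Step 24. [r4c2∈{5}] r4c2 has the single candidate 5, so r4c2=5.
Step 25. [r1c5∈{9}] nothing but 9 survives at r1c5 ⇒ r1c5=9.
Step 26. [r7c2∈{3}] r7c2 has the single candidate 3 ⇒ r7c2=3.
Step 27. [r5c8∈{3}] nothing but 3 survives at r5c8, so r5c8=3.
Step 28. [r9c6∈{7}] only 7 remains possible at r9c6 ⇒ r9c6=7.
Step 29. [r9c3∈{1}] only 1 remains possible at r9c3, so r9c3=1.
Step 30. [r8c6∈{3}] r8c6 is down to just 3. So r8c6=3.
Step 31. [r3c3∈{2}] nothing but 2 survives at r3c3, so r3c3=2.
Step 32. [r4c7∈{6}] r4c7 is down to just 6. So r4c7=6.
Step 33. [r6c9∈{2}] only 2 remains possible at r6c9. So r6c9=2.
Step 34. [r5c4∈{7}] only 7 remains possible at r5c4. So r5c4=7.
Step 35. [r8c8∈{4}] r8c8 has the single candidate 4, so r8c8=4.
Step 36. [r7c1∈{8}] nothing but 8 survives at r7c1 ⇒ r7c1=8.
Step 37. [r2c4∈{6}] only 6 remains possible at r2c4, so r2c4=6.
Step 38. [r6c4∈{5}] r6c4 is down to just 5 ⇒ r6c4=5.
Step 39. [r2c6∈{1}] only 1 remains possible at r2c6 ⇒ r2c6=1.
Step 40. [r7c3∈{4}] nothing but 4 survives at r7c3. So r7c3=4.
Step 41. [r7c7∈{7}] r7c7 is down to just 7. So r7c7=7.
Step 42. [r1c1∈{1}] r1c1's peers cover all but 1 ⇒ r1c1=1.
Step 43. [r6c5∈{4}] r6c5's peers cover all but 4 ⇒ r6c5=4.
Step 44. [r8c5∈{8}] r8c5's peers cover all but 8. So r8c5=8.

Answer: 1 7 6 3 9 4 5 2 8 / 5 8 3 6 2 1 4 9 7 / 9 4 2 8 7 5 1 6 3 / 2 5 7 9 3 8 6 1 4 / 4 6 8 7 1 2 9 3 5 / 3 1 9 5 4 6 8 7 2 / 8 3 4 2 6 9 7 5 1 / 7 9 5 1 8 3 2 4 6 / 6 2 1 4 5 7 3 8 9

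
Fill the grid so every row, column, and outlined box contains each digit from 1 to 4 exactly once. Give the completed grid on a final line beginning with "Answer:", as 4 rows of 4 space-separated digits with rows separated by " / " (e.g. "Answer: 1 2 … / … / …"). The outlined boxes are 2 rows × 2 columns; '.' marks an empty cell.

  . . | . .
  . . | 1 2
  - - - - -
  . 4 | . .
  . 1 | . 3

Step 1. [r3c1∈{2,3}] 3 has one home in row 3: r3c1. So r3c1=3.
Step 2. [r4c1∈{2}] r4c1 has the single candidate 2. So r4c1=2.
Step 3. [r1c3∈{3,4}] 3 has one home in col 3: r1c3 ⇒ r1c3=3.
Step 4. [r1c4∈{4}] r1c4's peers cover all but 4, so r1c4=4.
Step 5. [r1c1∈{1}] r1c1's peers cover all but 1 ⇒ r1c1=1.
Step 6. [r2c1∈{4}] r2c1 has the single candidate 4, so r2c1=4.
Step 7. [r4c3∈{4}] r4c3 has the single candidate 4. So r4c3=4.
Step 8. [r3c4∈{1}] r3c4 has the single candidate 1, so r3c4=1.
Step 9. [r3c3∈{2}] r3c3 is down to just 2 ⇒ r3c3=2.
Step 10. [r1c2∈{2}] r1c2's peers cover all but 2 ⇒ r1c2=2.
Step 11. [r2c2∈{3}] r2c2 is down to just 3 ⇒ r2c2=3.

Answer: 1 2 3 4 / 4 3 1 2 / 3 4 2 1 / 2 1 4 3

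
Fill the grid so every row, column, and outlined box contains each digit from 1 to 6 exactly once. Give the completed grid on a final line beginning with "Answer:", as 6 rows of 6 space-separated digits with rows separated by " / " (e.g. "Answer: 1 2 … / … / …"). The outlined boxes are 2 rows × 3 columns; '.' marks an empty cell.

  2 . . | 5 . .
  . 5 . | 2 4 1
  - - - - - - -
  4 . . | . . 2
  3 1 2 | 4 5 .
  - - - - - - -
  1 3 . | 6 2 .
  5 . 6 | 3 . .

Step 1. [r1c6∈{3,6}] col 6 places 3 nowhere but r1c6. So r1c6=3.
Step 2. [r5c3∈{4}] only 4 remains possible at r5c3, so r5c3=4.
Step 3. [r3c5∈{1,3,6}] in row 3, 3 fits only at r3c5 ⇒ r3c5=3.
Step 4. [r3c2∈{6}] r3c2 has the single candidate 6 ⇒ r3c2=6.
Step 5. [r5c6∈{5}] r5c6's peers cover all but 5. So r5c6=5.
Step 6. [r2c3∈{3}] r2c3's peers cover all but 3 ⇒ r2c3=3.
Step 7. [r6c6∈{4}] nothing but 4 survives at r6c6, so r6c6=4.
Step 8. [r1c3∈{1}] r1c3 has the single candidate 1, so r1c3=1.
Step 9. [r4c6∈{6}] r4c6 is down to just 6 ⇒ r4c6=6.
Step 10. [r3c3∈{5}] only 5 remains possible at r3c3, so r3c3=5.
Step 11. [r3c4∈{1}] r3c4's peers cover all but 1, so r3c4=1.
Step 12. [r1c5∈{6}] only 6 remains possible at r1c5. So r1c5=6.
Step 13. [r2c1∈{6}] only 6 remains possible at r2c1. So r2c1=6.
Step 14. [r6c2∈{2}] r6c2 is down to just 2 ⇒ r6c2=2.
Step 15. [r6c5∈{1}] r6c5 has the single candidate 1. So r6c5=1.
Step 16. [r1c2∈{4}] only 4 remains possible at r1c2. So r1c2=4.

Answer: 2 4 1 5 6 3 / 6 5 3 2 4 1 / 4 6 5 1 3 2 / 3 1 2 4 5 6 / 1 3 4 6 2 5 / 5 2 6 3 1 4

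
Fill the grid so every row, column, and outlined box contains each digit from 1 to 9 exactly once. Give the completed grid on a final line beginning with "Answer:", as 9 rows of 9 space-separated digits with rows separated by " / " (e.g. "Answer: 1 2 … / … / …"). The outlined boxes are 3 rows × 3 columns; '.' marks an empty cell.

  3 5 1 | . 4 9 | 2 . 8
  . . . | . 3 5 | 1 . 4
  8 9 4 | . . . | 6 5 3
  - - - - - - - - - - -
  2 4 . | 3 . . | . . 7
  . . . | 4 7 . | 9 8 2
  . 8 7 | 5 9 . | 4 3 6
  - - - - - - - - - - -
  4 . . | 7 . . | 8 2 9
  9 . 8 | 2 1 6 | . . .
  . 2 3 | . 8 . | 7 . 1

Step 1. [r5c6∈{1}] r5c6's peers cover all but 1 ⇒ r5c6=1.
Step 2. [r9c1∈{5,6}] in row 9, 5 fits only at r9c1, so r9c1=5.
Step 3. [r7c3∈{6}] only 6 remains possible at r7c3, so r7c3=6.
Step 4. [r2c1∈{6,7}] col 1 places 7 nowhere but r2c1. So r2c1=7.
Step 5. [r2c2∈{6}] nothing but 6 survives at r2c2, so r2c2=6.
Step 6. [r4c7∈{5}] r4c7 has the single candidate 5. So r4c7=5.
Step 7. [r3c5∈{2}] only 2 remains possible at r3c5, so r3c5=2.
Step 8. [r9c6∈{4}] r9c6 has the single candidate 4 ⇒ r9c6=4.
Step 9. [r1c8∈{7}] r1c8 is down to just 7. So r1c8=7.
Step 10. [r5c2∈{3}] r5c2 has the single candidate 3. So r5c2=3.
Step 11. [r9c8∈{6}] r9c8 is down to just 6 ⇒ r9c8=6.
Step 12. [r1c4∈{6}] r1c4 has the single candidate 6, so r1c4=6.
Step 13. [r2c8∈{9}] only 9 remains possible at r2c8, so r2c8=9.
Step 14. [r7c6∈{3}] nothing but 3 survives at r7c6 ⇒ r7c6=3.
Step 15. [r5c1∈{6}] only 6 remains possible at r5c1 ⇒ r5c1=6.
Step 16. [r4c3∈{9}] only 9 remains possible at r4c3, so r4c3=9.
Step 17. [r2c3∈{2}] only 2 remains possible at r2c3. So r2c3=2.
Step 18. [r6c6∈{2}] r6c6 has the single candidate 2. So r6c6=2.
Step 19. [r8c9∈{5}] r8c9 is down to just 5 ⇒ r8c9=5.
Step 20. [r2c4∈{8}] nothing but 8 survives at r2c4, so r2c4=8.
Step 21. [r7c5∈{5}] nothing but 5 survives at r7c5, so r7c5=5.
Step 22. [r8c7∈{3}] r8c7 has the single candidate 3 ⇒ r8c7=3.
Step 23. [r4c6∈{8}] r4c6 is down to just 8 ⇒ r4c6=8.
Step 24. [r6c1∈{1}] nothing but 1 survives at r6c1. So r6c1=1.
Step 25. [r5c3∈{5}] r5c3 is down to just 5 ⇒ r5c3=5.
Step 26. [r7c2∈{1}] only 1 remains possible at r7c2 ⇒ r7c2=1.
Step 27. [r4c8∈{1}] r4c8 is down to just 1, so r4c8=1.
Step 28. [r3c6∈{7}] only 7 remains possible at r3c6 ⇒ r3c6=7.
Step 29. [r4c5∈{6}] r4c5 is down to just 6, so r4c5=6.
Step 30. [r9c4∈{9}] nothing but 9 survives at r9c4, so r9c4=9.
Step 31. [r8c2∈{7}] only 7 remains possible at r8c2. So r8c2=7.
Step 32. [r8c8∈{4}] r8c8 is down to just 4 ⇒ r8c8=4.
Step 33. [r3c4∈{1}] nothing but 1 survives at r3c4 ⇒ r3c4=1.

Answer: 3 5 1 6 4 9 2 7 8 / 7 6 2 8 3 5 1 9 4 / 8 9 4 1 2 7 6 5 3 / 2 4 9 3 6 8 5 1 7 / 6 3 5 4 7 1 9 8 2 / 1 8 7 5 9 2 4 3 6 / 4 1 6 7 5 3 8 2 9 / 9 7 8 2 1 6 3 4 5 / 5 2 3 9 8 4 7 6 1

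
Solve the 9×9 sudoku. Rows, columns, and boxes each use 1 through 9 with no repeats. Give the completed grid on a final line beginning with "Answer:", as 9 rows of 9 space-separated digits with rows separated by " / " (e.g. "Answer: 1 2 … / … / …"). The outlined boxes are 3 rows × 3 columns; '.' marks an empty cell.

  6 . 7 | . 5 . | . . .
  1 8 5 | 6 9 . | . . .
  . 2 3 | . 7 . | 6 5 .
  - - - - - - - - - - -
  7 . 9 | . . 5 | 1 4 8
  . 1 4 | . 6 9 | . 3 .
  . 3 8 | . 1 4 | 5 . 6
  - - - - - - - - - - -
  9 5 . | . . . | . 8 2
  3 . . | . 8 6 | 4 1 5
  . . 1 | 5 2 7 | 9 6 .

Step 1. [r4c4∈{2,3}] 2 has one home in row 4: r4c4. So r4c4=2.
Step 2. [r2c9∈{3,4,7}] in row 2, 4 fits only at r2c9 ⇒ r2c9=4.
Step 3. [r1c7∈{2,3,8}] 8 has one home in col 7: r1c7. So r1c7=8.
Step 4. [r3c9∈{1,9}] in row 3, 9 fits only at r3c9 ⇒ r3c9=9.
Step 5. [r1c8∈{2}] r1c8 is down to just 2, so r1c8=2.
Step 6. [r5c9∈{7}] nothing but 7 survives at r5c9, so r5c9=7.
Step 7. [r3c1∈{4}] only 4 remains possible at r3c1 ⇒ r3c1=4.
Step 8. [r1c9∈{1,3}] across col 9, 1 lands solely at r1c9, so r1c9=1.
Step 9. [r2c7∈{3,7}] 3 has one home in box 3: r2c7. So r2c7=3.
Step 10. [r7c5∈{3,4}] col 5 places 4 nowhere but r7c5 ⇒ r7c5=4.
Step 11. [r1c6∈{3}] r1c6 is down to just 3, so r1c6=3.
Step 12. [r7c6∈{1}] r7c6 has the single candidate 1 ⇒ r7c6=1.
Step 13. [r3c4∈{1,8}] 1 has one home in row 3: r3c4, so r3c4=1.
Step 14. [r6c1∈{2}] r6c1 is down to just 2 ⇒ r6c1=2.
Step 15. [r5c7∈{2}] only 2 remains possible at r5c7 ⇒ r5c7=2.
Step 16. [r9c2∈{4}] nothing but 4 survives at r9c2. So r9c2=4.
Step 17. [r5c4∈{8}] only 8 remains possible at r5c4. So r5c4=8.
Step 18. [r9c1∈{8}] nothing but 8 survives at r9c1, so r9c1=8.
Step 19. [r8c3∈{2}] r8c3 has the single candidate 2, so r8c3=2.
Step 20. [r7c4∈{3}] only 3 remains possible at r7c4, so r7c4=3.
Step 21. [r7c3∈{6}] r7c3 is down to just 6, so r7c3=6.
Step 22. [r8c2∈{7}] r8c2 is down to just 7. So r8c2=7.
Step 23. [r6c4∈{7}] only 7 remains possible at r6c4, so r6c4=7.
Step 24. [r2c6∈{2}] r2c6 has the single candidate 2 ⇒ r2c6=2.
Step 25. [r2c8∈{7}] r2c8 is down to just 7. So r2c8=7.
Step 26. [r4c5∈{3}] r4c5 is down to just 3 ⇒ r4c5=3.
Step 27. [r4c2∈{6}] r4c2 is down to just 6 ⇒ r4c2=6.
Step 28. [r3c6∈{8}] only 8 remains possible at r3c6. So r3c6=8.
Step 29. [r8c4∈{9}] r8c4 has the single candidate 9. So r8c4=9.
Step 30. [r9c9∈{3}] r9c9 has the single candidate 3 ⇒ r9c9=3.
Step 31. [r6c8∈{9}] nothing but 9 survives at r6c8, so r6c8=9.
Step 32. [r5c1∈{5}] r5c1 has the single candidate 5, so r5c1=5.
Step 33. [r7c7∈{7}] nothing but 7 survives at r7c7 ⇒ r7c7=7.
Step 34. [r1c4∈{4}] nothing but 4 survives at r1c4 ⇒ r1c4=4.
Step 35. [r1c2∈{9}] r1c2's peers cover all but 9, so r1c2=9.

Answer: 6 9 7 4 5 3 8 2 1 / 1 8 5 6 9 2 3 7 4 / 4 2 3 1 7 8 6 5 9 / 7 6 9 2 3 5 1 4 8 / 5 1 4 8 6 9 2 3 7 / 2 3 8 7 1 4 5 9 6 / 9 5 6 3 4 1 7 8 2 / 3 7 2 9 8 6 4 1 5 / 8 4 1 5 2 7 9 6 3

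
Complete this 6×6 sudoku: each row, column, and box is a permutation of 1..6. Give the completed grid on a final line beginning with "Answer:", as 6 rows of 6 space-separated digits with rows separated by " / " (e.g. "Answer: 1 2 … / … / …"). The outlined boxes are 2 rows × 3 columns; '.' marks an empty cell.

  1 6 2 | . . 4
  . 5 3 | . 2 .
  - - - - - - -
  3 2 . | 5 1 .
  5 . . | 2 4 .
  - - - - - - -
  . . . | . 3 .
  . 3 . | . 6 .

Step 1. [r5c2∈{1,4}] in col 2, 4 fits only at r5c2 ⇒ r5c2=4.
Step 2. [r5c4∈{1}] nothing but 1 survives at r5c4, so r5c4=1.
Step 3. [r3c6∈{6}] r3c6's peers cover all but 6, so r3c6=6.
Step 4. [r6c1∈{2}] r6c1 is down to just 2, so r6c1=2.
Step 5. [r6c3∈{1,5}] r6c3 is the only open cell in row 6 admitting 1, so r6c3=1.
Step 6. [r5c3∈{5,6}] col 3 places 5 nowhere but r5c3. So r5c3=5.
Step 7. [r4c3∈{6}] only 6 remains possible at r4c3 ⇒ r4c3=6.
Step 8. [r5c6∈{2}] r5c6 is down to just 2. So r5c6=2.
Step 9. [r4c2∈{1}] only 1 remains possible at r4c2. So r4c2=1.
Step 10. [r2c1∈{4}] r2c1 has the single candidate 4, so r2c1=4.
Step 11. [r2c4∈{6}] nothing but 6 survives at r2c4 ⇒ r2c4=6.
Step 12. [r3c3∈{4}] only 4 remains possible at r3c3 ⇒ r3c3=4.
Step 13. [r1c4∈{3}] nothing but 3 survives at r1c4. So r1c4=3.
Step 14. [r1c5∈{5}] r1c5's peers cover all but 5, so r1c5=5.
Step 15. [r6c6∈{5}] only 5 remains possible at r6c6, so r6c6=5.
Step 16. [r6c4∈{4}] r6c4 has the single candidate 4, so r6c4=4.
Step 17. [r5c1∈{6}] only 6 remains possible at r5c1. So r5c1=6.
Step 18. [r4c6∈{3}] r4c6 has the single candidate 3 ⇒ r4c6=3.
Step 19. [r2c6∈{1}] r2c6 has the single candidate 1, so r2c6=1.

Answer: 1 6 2 3 5 4 / 4 5 3 6 2 1 / 3 2 4 5 1 6 / 5 1 6 2 4 3 / 6 4 5 1 3 2 / 2 3 1 4 6 5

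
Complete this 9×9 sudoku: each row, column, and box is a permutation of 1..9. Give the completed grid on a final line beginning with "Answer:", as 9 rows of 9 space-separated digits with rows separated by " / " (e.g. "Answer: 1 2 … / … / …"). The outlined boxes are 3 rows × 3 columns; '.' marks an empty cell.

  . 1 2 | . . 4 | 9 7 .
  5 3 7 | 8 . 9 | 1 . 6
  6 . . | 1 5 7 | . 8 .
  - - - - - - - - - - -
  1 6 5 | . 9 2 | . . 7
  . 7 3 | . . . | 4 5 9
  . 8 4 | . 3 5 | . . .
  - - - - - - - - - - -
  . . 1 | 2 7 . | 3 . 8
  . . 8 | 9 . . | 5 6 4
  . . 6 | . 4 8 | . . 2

Step 1. [r5c4∈{6}] r5c4 has the single candidate 6. So r5c4=6.
Step 2. [r8c1∈{2,3,7}] in row 8, 7 fits only at r8c1. So r8c1=7.
Step 3. [r7c2∈{4,5,9}] 5 has one home in row 7: r7c2, so r7c2=5.
Step 4. [r9c2∈{9}] r9c2's peers cover all but 9, so r9c2=9.
Step 5. [r3c7∈{2}] r3c7 is down to just 2 ⇒ r3c7=2.
Step 6. [r8c6∈{1,3}] in row 8, 3 fits only at r8c6. So r8c6=3.
Step 7. [r6c8∈{1,2}] 2 has one home in col 8: r6c8, so r6c8=2.
Step 8. [r3c9∈{3}] r3c9's peers cover all but 3, so r3c9=3.
Step 9. [r5c6∈{1}] only 1 remains possible at r5c6. So r5c6=1.
Step 10. [r1c5∈{6}] nothing but 6 survives at r1c5 ⇒ r1c5=6.
Step 11. [r7c1∈{4}] r7c1 is down to just 4 ⇒ r7c1=4.
Step 12. [r7c8∈{9}] r7c8 is down to just 9. So r7c8=9.
Step 13. [r3c3∈{9}] r3c3 has the single candidate 9. So r3c3=9.
Step 14. [r1c4∈{3}] r1c4 has the single candidate 3. So r1c4=3.
Step 15. [r9c8∈{1}] r9c8 is down to just 1 ⇒ r9c8=1.
Step 16. [r6c9∈{1}] r6c9 is down to just 1, so r6c9=1.
Step 17. [r6c4∈{7}] nothing but 7 survives at r6c4. So r6c4=7.
Step 18. [r8c5∈{1}] nothing but 1 survives at r8c5. So r8c5=1.
Step 19. [r9c7∈{7}] only 7 remains possible at r9c7 ⇒ r9c7=7.
Step 20. [r4c4∈{4}] r4c4 has the single candidate 4 ⇒ r4c4=4.
Step 21. [r9c1∈{3}] r9c1 is down to just 3. So r9c1=3.
Step 22. [r8c2∈{2}] nothing but 2 survives at r8c2. So r8c2=2.
Step 23. [r3c2∈{4}] r3c2's peers cover all but 4. So r3c2=4.
Step 24. [r7c6∈{6}] r7c6 is down to just 6 ⇒ r7c6=6.
Step 25. [r2c5∈{2}] r2c5 has the single candidate 2. So r2c5=2.
Step 26. [r6c7∈{6}] r6c7's peers cover all but 6 ⇒ r6c7=6.
Step 27. [r1c9∈{5}] only 5 remains possible at r1c9, so r1c9=5.
Step 28. [r5c5∈{8}] only 8 remains possible at r5c5, so r5c5=8.
Step 29. [r5c1∈{2}] r5c1 has the single candidate 2. So r5c1=2.
Step 30. [r2c8∈{4}] r2c8 is down to just 4 ⇒ r2c8=4.
Step 31. [r6c1∈{9}] r6c1's peers cover all but 9 ⇒ r6c1=9.
Step 32. [r4c8∈{3}] r4c8's peers cover all but 3 ⇒ r4c8=3.
Step 33. [r1c1∈{8}] r1c1 is down to just 8, so r1c1=8.
Step 34. [r9c4∈{5}] nothing but 5 survives at r9c4. So r9c4=5.
Step 35. [r4c7∈{8}] r4c7 has the single candidate 8 ⇒ r4c7=8.

Answer: 8 1 2 3 6 4 9 7 5 / 5 3 7 8 2 9 1 4 6 / 6 4 9 1 5 7 2 8 3 / 1 6 5 4 9 2 8 3 7 / 2 7 3 6 8 1 4 5 9 / 9 8 4 7 3 5 6 2 1 / 4 5 1 2 7 6 3 9 8 / 7 2 8 9 1 3 5 6 4 / 3 9 6 5 4 8 7 1 2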